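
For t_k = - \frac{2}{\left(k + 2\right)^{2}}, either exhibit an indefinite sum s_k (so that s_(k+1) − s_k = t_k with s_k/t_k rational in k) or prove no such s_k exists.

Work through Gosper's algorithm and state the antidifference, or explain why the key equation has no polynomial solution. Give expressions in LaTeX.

not Gosper-summable; s_k does not exist

Ratio r(k) = (k + 2)**2/(k + 3)**2.
So A=k**2 + 4*k + 4 and B=k**2 + 6*k + 9, with C=1.
f must satisfy (k**2 + 4*k + 4)·f(k+1) − (k**2 + 4*k + 4)·f(k) = 1.
d = 0 from the (2,2,0) case.
Write f(k) = c0. Then LHS − RHS = -1, requiring -1 = 0: contradictory. No certificate.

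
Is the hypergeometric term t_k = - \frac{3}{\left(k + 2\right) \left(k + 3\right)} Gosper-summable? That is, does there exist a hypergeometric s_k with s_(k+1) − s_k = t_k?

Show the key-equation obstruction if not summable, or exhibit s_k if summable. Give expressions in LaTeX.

Yes. s_k = - \frac{3 k}{2 k + 4}.

The ratio is (k + 2)/(k + 4).
So A=k + 2 and B=k + 4, with C=1.
Solve (k + 2)·f(k+1) − (k + 3)·f(k) = 1.
deg f ≤ 1 (via 1,1,0).
Solving with deg f ≤ 1: f(k) = k/2.
Then R = B(k−1)f/C = k*(k + 3)/2, so s_k = R(k)·t_k = -3*k/(2*k + 4).
Check: Δs_k = -3/(k**2 + 5*k + 6). ✓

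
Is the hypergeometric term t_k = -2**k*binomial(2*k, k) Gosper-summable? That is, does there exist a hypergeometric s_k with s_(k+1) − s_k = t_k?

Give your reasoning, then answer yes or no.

The ratio is 4*(2*k + 1)/(k + 1).
Factor: A=8*k + 4; B=k + 1; C=1.
f must satisfy (8*k + 4)·f(k+1) − (k)·f(k) = 1.
Degrees (1,1,0) ⇒ d ≤ -1.
deg f ≤ -1 is impossible — no certificate.

No — t_k has no hypergeometric antidifference.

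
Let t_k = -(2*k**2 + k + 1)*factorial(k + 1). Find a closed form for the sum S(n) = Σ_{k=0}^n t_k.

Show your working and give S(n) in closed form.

S(n) = -2*n*factorial(n + 2) + factorial(n + 2) - 3

Ratio r(k) = (k + 2)*(k + 2*(k + 1)**2 + 2)/(2*k**2 + k + 1).
Factor: A=k + 2; B=1; C=k**2 + k/2 + 1/2.
Set up (k + 2)·f(k+1) − (1)·f(k) − (k**2 + k/2 + 1/2) = 0.
Degrees (1,0,2) ⇒ d ≤ 1.
Solve for f: f(k) = (2*k - 3)/2 (degree 1 ≤ 1).
Get s_k = R·t_k = -(2*k - 3)*factorial(k + 1) with R(k) = B(k−1)f(k)/C(k) = (2*k - 3)/(2*k**2 + k + 1).
Δs = -(2*k**2 + k + 1)*factorial(k + 1), as required.
Evaluate: s_(n+1) = -(2*n - 1)*factorial(n + 2); subtract s_(0) = 3 ⇒ S(n) = -2*n*factorial(n + 2) + factorial(n + 2) - 3.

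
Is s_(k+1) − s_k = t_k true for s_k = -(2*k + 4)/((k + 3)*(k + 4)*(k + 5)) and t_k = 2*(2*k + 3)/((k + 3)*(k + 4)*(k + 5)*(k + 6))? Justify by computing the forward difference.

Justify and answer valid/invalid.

s_(k+1) = 2*(-k - 3)/((k + 4)*(k + 5)*(k + 6))
s_(k+1) − s_k = 2*(2*k + 3)/(k**4 + 18*k**3 + 119*k**2 + 342*k + 360)
(s_(k+1) − s_k) − t_k = 0

Valid: the claim telescopes to t_k.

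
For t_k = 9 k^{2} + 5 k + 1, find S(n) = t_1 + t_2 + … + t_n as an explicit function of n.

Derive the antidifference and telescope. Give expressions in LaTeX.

t_(k+1)/t_k = (9*k**2 + 23*k + 15)/(9*k**2 + 5*k + 1).
A = 1, B = 1, C = k**2 + 5*k/9 + 1/9.
Need (1)·f(k+1) − (1)·f(k) = k**2 + 5*k/9 + 1/9.
Degrees (0,0,2) ⇒ d ≤ 3.
Solve for f: f(k) = k**2*(3*k - 2)/9 (degree 3 ≤ 3).
Then R = B(k−1)f/C = k**2*(3*k - 2)/(9*k**2 + 5*k + 1), so s_k = R(k)·t_k = k**2*(3*k - 2).
Δs = 9*k**2 + 5*k + 1, as required.
Σ_(k=1)^n t_k = s_(n+1) − s_(1) = (3*n**3 + 7*n**2 + 5*n + 1) − (1), i.e. n*(3*n**2 + 7*n + 5).

S(n) = n \left(3 n^{2} + 7 n + 5\right)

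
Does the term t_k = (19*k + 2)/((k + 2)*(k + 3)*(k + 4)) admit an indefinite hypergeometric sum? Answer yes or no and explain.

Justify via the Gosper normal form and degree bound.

The ratio is (k + 2)*(19*k + 21)/((k + 5)*(19*k + 2)).
Gosper form: A/B · C(k+1)/C(k) with A=k + 2, B=k + 5, C=k + 2/19.
Key eq: (k + 2)·f(k+1) = (k + 4)·f(k) + (k + 2/19).
From deg A=1, deg B=1, deg C=1: d=2.
Coefficient equations give f(k) = k*(10*k - 7)/57.
So s_k = (B(k−1)f/C)·t_k = (k*(k + 4)*(10*k - 7)/(3*(19*k + 2)))·t_k = k*(10*k - 7)/(3*(k + 2)*(k + 3)).
s_(k+1) − s_k = (19*k + 2)/(k**3 + 9*k**2 + 26*k + 24) = t_k.

Yes. s_k = k*(10*k - 7)/(3*(k + 2)*(k + 3)).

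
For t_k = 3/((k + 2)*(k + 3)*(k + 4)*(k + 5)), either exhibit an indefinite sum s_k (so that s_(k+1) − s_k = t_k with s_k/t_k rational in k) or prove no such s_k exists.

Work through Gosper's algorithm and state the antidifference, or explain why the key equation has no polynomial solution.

s_k = k*(k**2 + 9*k + 26)/(24*(k + 2)*(k + 3)*(k + 4))

Compute t_(k+1)/t_k: get (k + 2)/(k + 6).
Factor: A=k + 2; B=k + 6; C=1.
Solve (k + 2)·f(k+1) − (k + 5)·f(k) = 1.
Bound: deg f ≤ 3.
Solve for f: f(k) = k*(k**2 + 9*k + 26)/72 (degree 3 ≤ 3).
R(k) = B(k−1)·f(k)/C(k) = k*(k + 5)*(k**2 + 9*k + 26)/72; s_k = R·t_k = k*(k**2 + 9*k + 26)/(24*(k + 2)*(k + 3)*(k + 4)).
s_(k+1) − s_k = 3/(k**4 + 14*k**3 + 71*k**2 + 154*k + 120) = t_k.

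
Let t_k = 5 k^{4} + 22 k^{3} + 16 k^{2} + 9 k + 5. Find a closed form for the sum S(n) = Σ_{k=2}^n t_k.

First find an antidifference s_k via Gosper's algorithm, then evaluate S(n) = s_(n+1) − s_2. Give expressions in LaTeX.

S(n) = n^{5} + 8 n^{4} + 18 n^{3} + 18 n^{2} + 12 n - 57

Compute t_(k+1)/t_k: get (5*k**4 + 42*k**3 + 112*k**2 + 127*k + 57)/(5*k**4 + 22*k**3 + 16*k**2 + 9*k + 5).
Take A(k)=1, B(k)=1, C(k)=k**4 + 22*k**3/5 + 16*k**2/5 + 9*k/5 + 1.
Set up (1)·f(k+1) − (1)·f(k) − (k**4 + 22*k**3/5 + 16*k**2/5 + 9*k/5 + 1) = 0.
Bound: deg f ≤ 5.
Solve for f: f(k) = k*(k**4 + 3*k**3 - 4*k**2 + 2*k + 3)/5 (degree 5 ≤ 5).
R(k) = B(k−1)·f(k)/C(k) = k*(k**4 + 3*k**3 - 4*k**2 + 2*k + 3)/(5*k**4 + 22*k**3 + 16*k**2 + 9*k + 5); s_k = R·t_k = k*(k**4 + 3*k**3 - 4*k**2 + 2*k + 3).
s_(k+1) − s_k = 5*k**4 + 22*k**3 + 16*k**2 + 9*k + 5 = t_k.
Σ_(k=2)^n t_k = s_(n+1) − s_(2) = (n**5 + 8*n**4 + 18*n**3 + 18*n**2 + 12*n + 5) − (62), i.e. n**5 + 8*n**4 + 18*n**3 + 18*n**2 + 12*n - 57.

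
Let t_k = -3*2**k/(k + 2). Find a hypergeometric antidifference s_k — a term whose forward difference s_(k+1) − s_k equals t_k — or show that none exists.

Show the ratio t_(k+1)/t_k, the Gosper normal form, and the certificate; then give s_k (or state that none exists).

The ratio is 2*(k + 2)/(k + 3).
A = 2*k + 4, B = k + 3, C = 1.
Key eq: (2*k + 4)·f(k+1) = (k + 2)·f(k) + (1).
Degrees (1,1,0) ⇒ d ≤ -1.
deg f ≤ -1 is impossible — no certificate.

none (Gosper's algorithm certifies no s_k)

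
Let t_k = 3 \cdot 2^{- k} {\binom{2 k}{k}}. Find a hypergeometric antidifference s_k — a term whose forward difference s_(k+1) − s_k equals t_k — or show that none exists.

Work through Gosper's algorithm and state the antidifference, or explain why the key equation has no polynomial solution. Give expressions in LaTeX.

Ratio r(k) = (2*k + 1)/(k + 1).
Take A(k)=2*k + 1, B(k)=k + 1, C(k)=1.
Set up (2*k + 1)·f(k+1) − (k)·f(k) − (1) = 0.
From deg A=1, deg B=1, deg C=0: d=-1.
d = -1 < 0 ⇒ no nonzero polynomial f; not summable.

not Gosper-summable; s_k does not exist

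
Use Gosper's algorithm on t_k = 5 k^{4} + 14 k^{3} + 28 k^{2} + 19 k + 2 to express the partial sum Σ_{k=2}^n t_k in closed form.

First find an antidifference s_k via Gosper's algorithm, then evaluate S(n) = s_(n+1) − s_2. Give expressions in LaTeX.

Step 1: r(k) = (5*k**4 + 34*k**3 + 100*k**2 + 137*k + 68)/(5*k**4 + 14*k**3 + 28*k**2 + 19*k + 2).
Normal form (A,B,C) = (1, 1, k**4 + 14*k**3/5 + 28*k**2/5 + 19*k/5 + 2/5).
Need (1)·f(k+1) − (1)·f(k) = k**4 + 14*k**3/5 + 28*k**2/5 + 19*k/5 + 2/5.
From deg A=0, deg B=0, deg C=4: d=5.
Solving with deg f ≤ 5: f(k) = k*(k**4 + k**3 + 4*k**2 - k - 3)/5.
R(k) = B(k−1)·f(k)/C(k) = k*(k**4 + k**3 + 4*k**2 - k - 3)/(5*k**4 + 14*k**3 + 28*k**2 + 19*k + 2); s_k = R·t_k = k*(k**4 + k**3 + 4*k**2 - k - 3).
Verify: 5*k**4 + 14*k**3 + 28*k**2 + 19*k + 2 matches t_k.
Telescope: S(n) = s_(n+1) − s_(2) = n**5 + 6*n**4 + 18*n**3 + 27*n**2 + 16*n + 2 − (70) = n**5 + 6*n**4 + 18*n**3 + 27*n**2 + 16*n - 68.

S(n) = n^{5} + 6 n^{4} + 18 n^{3} + 27 n^{2} + 16 n - 68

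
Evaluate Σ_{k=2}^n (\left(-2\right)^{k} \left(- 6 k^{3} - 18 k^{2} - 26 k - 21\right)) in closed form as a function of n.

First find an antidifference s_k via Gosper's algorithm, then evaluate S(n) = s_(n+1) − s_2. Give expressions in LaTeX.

t_(k+1)/t_k = 2*(-6*k**3 - 36*k**2 - 80*k - 71)/(6*k**3 + 18*k**2 + 26*k + 21).
So A=-2 and B=1, with C=k**3 + 3*k**2 + 13*k/3 + 7/2.
Solve (-2)·f(k+1) − (1)·f(k) = k**3 + 3*k**2 + 13*k/3 + 7/2.
From deg A=0, deg B=0, deg C=3: d=3.
Solve for f: f(k) = -(2*k**3 + 2*k**2 + 2*k + 3)/6 (degree 3 ≤ 3).
Certificate R = B(k−1)f/C = -(2*k**3 + 2*k**2 + 2*k + 3)/(6*k**3 + 18*k**2 + 26*k + 21) gives s_k = (-2)**k*(2*k**3 + 2*k**2 + 2*k + 3).
s_(k+1) − s_k = (-2)**k*(-6*k**3 - 18*k**2 - 26*k - 21) = t_k.
Σ_(k=2)^n t_k = s_(n+1) − s_(2) = ((-2)**(n + 1)*(2*n**3 + 8*n**2 + 12*n + 9)) − (124), i.e. -4*(-2)**n*n**3 - 16*(-2)**n*n**2 - 24*(-2)**n*n - 18*(-2)**n - 124.

S(n) = - 4 \left(-2\right)^{n} n^{3} - 16 \left(-2\right)^{n} n^{2} - 24 \left(-2\right)^{n} n - 18 \left(-2\right)^{n} - 124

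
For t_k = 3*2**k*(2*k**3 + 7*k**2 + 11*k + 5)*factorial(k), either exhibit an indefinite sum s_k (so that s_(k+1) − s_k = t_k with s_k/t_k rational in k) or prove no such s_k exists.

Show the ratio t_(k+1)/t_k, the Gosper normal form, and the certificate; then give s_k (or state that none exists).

s_k = 3*2**k*(k**2 + k + 1)*factorial(k)

Ratio r(k) = 2*(2*k**4 + 15*k**3 + 44*k**2 + 56*k + 25)/(2*k**3 + 7*k**2 + 11*k + 5).
Normal form (A,B,C) = (2*k + 2, 1, k**3 + 7*k**2/2 + 11*k/2 + 5/2).
Key eq: (2*k + 2)·f(k+1) = (1)·f(k) + (k**3 + 7*k**2/2 + 11*k/2 + 5/2).
Degrees (1,0,3) ⇒ d ≤ 2.
Coefficient equations give f(k) = (k**2 + k + 1)/2.
Then R = B(k−1)f/C = (k**2 + k + 1)/(2*k**3 + 7*k**2 + 11*k + 5), so s_k = R(k)·t_k = 3*2**k*(k**2 + k + 1)*factorial(k).
Check: Δs_k = 3*2**k*(2*k**3 + 7*k**2 + 11*k + 5)*factorial(k). ✓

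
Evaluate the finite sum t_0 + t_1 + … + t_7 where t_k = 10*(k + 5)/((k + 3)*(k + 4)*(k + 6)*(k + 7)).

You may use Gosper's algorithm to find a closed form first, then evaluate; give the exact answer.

Σ = 170/693

t_(k+1)/t_k = (k + 3)*(k + 6)**2/((k + 5)**2*(k + 8)).
Normal form (A,B,C) = (k + 3, k + 8, k**2 + 10*k + 25).
Solve (k + 3)·f(k+1) − (k + 7)·f(k) = k**2 + 10*k + 25.
deg f ≤ 4 (via 1,1,2).
Solving with deg f ≤ 4: f(k) = k*(k + 4)*(k + 5)*(k + 9)/36.
So s_k = (B(k−1)f/C)·t_k = (k*(k + 4)*(k + 7)*(k + 9)/(36*(k + 5)))·t_k = 5*k*(k + 9)/(18*(k**2 + 9*k + 18)).
Verify: 10*(k + 5)/(k**4 + 20*k**3 + 145*k**2 + 450*k + 504) matches t_k.
Evaluate s at k=8 and k=0: 170/693 and 0; difference 170/693.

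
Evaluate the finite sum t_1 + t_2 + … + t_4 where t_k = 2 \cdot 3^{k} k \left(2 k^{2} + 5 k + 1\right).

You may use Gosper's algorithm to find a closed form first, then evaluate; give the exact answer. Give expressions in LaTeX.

Ratio r(k) = 3*(2*k**3 + 11*k**2 + 17*k + 8)/(k*(2*k**2 + 5*k + 1)).
Factor: A=3; B=1; C=k**3 + 5*k**2/2 + k/2.
Set up (3)·f(k+1) − (1)·f(k) − (k**3 + 5*k**2/2 + k/2) = 0.
deg f ≤ 3 (via 0,0,3).
Match coefficients ⇒ f(k) = (2*k**3 - 4*k**2 + 4*k - 3)/4.
Certificate R = B(k−1)f/C = (2*k**3 - 4*k**2 + 4*k - 3)/(2*k*(2*k**2 + 5*k + 1)) gives s_k = 3**k*(2*k**3 - 4*k**2 + 4*k - 3).
s_(k+1) − s_k = 2*3**k*k*(2*k**2 + 5*k + 1) = t_k.
Telescoping: Σ = s_(5) − s_(1) = 40581 − (-3) = 40584.

Σ = 40584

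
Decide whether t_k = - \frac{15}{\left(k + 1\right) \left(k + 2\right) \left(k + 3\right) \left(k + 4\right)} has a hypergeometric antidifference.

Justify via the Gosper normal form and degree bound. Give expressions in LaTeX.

Yes. s_k = \frac{5 k \left(- k^{2} - 6 k - 11\right)}{6 \left(k + 1\right) \left(k + 2\right) \left(k + 3\right)}.

t_(k+1)/t_k = (k + 1)/(k + 5).
Normal form (A,B,C) = (k + 1, k + 5, 1).
Key eq: (k + 1)·f(k+1) = (k + 4)·f(k) + (1).
d = 3 from the (1,1,0) case.
Solving with deg f ≤ 3: f(k) = k*(k**2 + 6*k + 11)/18.
Certificate R = B(k−1)f/C = k*(k + 4)*(k**2 + 6*k + 11)/18 gives s_k = 5*k*(-k**2 - 6*k - 11)/(6*(k + 1)*(k + 2)*(k + 3)).
Check: Δs_k = -15/(k**4 + 10*k**3 + 35*k**2 + 50*k + 24). ✓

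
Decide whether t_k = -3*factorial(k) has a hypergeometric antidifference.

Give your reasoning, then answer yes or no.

No — t_k has no hypergeometric antidifference.

r(k) = k + 1 after simplifying.
A = k + 1, B = 1, C = 1.
f must satisfy (k + 1)·f(k+1) − (1)·f(k) = 1.
Degrees (1,0,0) ⇒ d ≤ -1.
Negative degree bound (-1): no f exists, t_k not Gosper-summable.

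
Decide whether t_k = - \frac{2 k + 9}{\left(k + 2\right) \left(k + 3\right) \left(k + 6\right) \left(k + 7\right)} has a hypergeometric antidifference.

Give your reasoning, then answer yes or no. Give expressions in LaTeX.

Yes. s_k = \frac{k \left(- k - 8\right)}{12 \left(k^{2} + 8 k + 12\right)}.

Ratio r(k) = (k + 2)*(k + 6)*(2*k + 11)/((k + 4)*(k + 8)*(2*k + 9)).
Factor: A=k + 2; B=k + 8; C=k**3 + 27*k**2/2 + 121*k/2 + 90.
Solve (k + 2)·f(k+1) − (k + 7)·f(k) = k**3 + 27*k**2/2 + 121*k/2 + 90.
From deg A=1, deg B=1, deg C=3: d=5.
A polynomial solution: f(k) = k*(k + 3)*(k + 4)*(k + 5)*(k + 8)/24.
Certificate R = B(k−1)f/C = k*(k + 3)*(k + 7)*(k + 8)/(12*(2*k + 9)) gives s_k = k*(-k - 8)/(12*(k**2 + 8*k + 12)).
Verify: (-2*k - 9)/(k**4 + 18*k**3 + 113*k**2 + 288*k + 252) matches t_k.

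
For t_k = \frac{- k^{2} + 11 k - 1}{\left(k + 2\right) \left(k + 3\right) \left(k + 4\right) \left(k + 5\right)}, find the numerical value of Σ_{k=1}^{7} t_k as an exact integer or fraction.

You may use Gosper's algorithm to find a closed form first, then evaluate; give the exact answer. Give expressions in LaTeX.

Σ = 7/88

Compute t_(k+1)/t_k: get -(k + 2)*(11*k - (k + 1)**2 + 10)/((k + 6)*(k**2 - 11*k + 1)).
Gosper form: A/B · C(k+1)/C(k) with A=k + 2, B=k + 6, C=k**2 - 11*k + 1.
Key eq: (k + 2)·f(k+1) = (k + 5)·f(k) + (k**2 - 11*k + 1).
From deg A=1, deg B=1, deg C=2: d=3.
Solving with deg f ≤ 3: f(k) = -k*(k**2 + 33*k - 46)/24.
Then R = B(k−1)f/C = -k*(k + 5)*(k**2 + 33*k - 46)/(24*(k**2 - 11*k + 1)), so s_k = R(k)·t_k = k*(k**2 + 33*k - 46)/(24*(k + 2)*(k + 3)*(k + 4)).
Δs = (-k**2 + 11*k - 1)/(k**4 + 14*k**3 + 71*k**2 + 154*k + 120), as required.
Telescoping: Σ = s_(8) − s_(1) = 47/660 − (-1/120) = 7/88.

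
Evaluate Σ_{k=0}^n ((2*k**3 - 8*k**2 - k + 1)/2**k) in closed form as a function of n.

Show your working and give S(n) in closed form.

Step 1: r(k) = (-k/2 + (k + 1)**3 - 4*(k + 1)**2)/(2*k**3 - 8*k**2 - k + 1).
Factor: A=1/2; B=1; C=k**3 - 4*k**2 - k/2 + 1/2.
Key eq: (1/2)·f(k+1) = (1)·f(k) + (k**3 - 4*k**2 - k/2 + 1/2).
deg f ≤ 3 (via 0,0,3).
Solving with deg f ≤ 3: f(k) = -2*k**3 + 2*k**2 - k - 2.
Certificate R = B(k−1)f/C = -2*(2*k**3 - 2*k**2 + k + 2)/(2*k**3 - 8*k**2 - k + 1) gives s_k = 2**(1 - k)*(-2*k**3 + 2*k**2 - k - 2).
s_(k+1) − s_k = (2*k**3 - 8*k**2 - k + 1)/2**k = t_k.
s_(n+1) = (-2*n**3 - 4*n**2 - 3*n - 3)/2**n and s_(0) = -4, so S(n) = (2**(n + 2) - 2*n**3 - 4*n**2 - 3*n - 3)/2**n.

S(n) = (2**(n + 2) - 2*n**3 - 4*n**2 - 3*n - 3)/2**n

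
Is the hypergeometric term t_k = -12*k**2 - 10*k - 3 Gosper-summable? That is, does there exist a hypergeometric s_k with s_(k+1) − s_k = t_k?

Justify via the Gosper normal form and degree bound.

Yes. s_k = k**2*(1 - 4*k).

r(k) = (12*k**2 + 34*k + 25)/(12*k**2 + 10*k + 3) after simplifying.
Normal form (A,B,C) = (1, 1, k**2 + 5*k/6 + 1/4).
f must satisfy (1)·f(k+1) − (1)·f(k) = k**2 + 5*k/6 + 1/4.
deg f ≤ 3 (via 0,0,2).
Solve for f: f(k) = k**2*(4*k - 1)/12 (degree 3 ≤ 3).
Get s_k = R·t_k = k**2*(1 - 4*k) with R(k) = B(k−1)f(k)/C(k) = k**2*(4*k - 1)/(12*k**2 + 10*k + 3).
Δs = -12*k**2 - 10*k - 3, as required.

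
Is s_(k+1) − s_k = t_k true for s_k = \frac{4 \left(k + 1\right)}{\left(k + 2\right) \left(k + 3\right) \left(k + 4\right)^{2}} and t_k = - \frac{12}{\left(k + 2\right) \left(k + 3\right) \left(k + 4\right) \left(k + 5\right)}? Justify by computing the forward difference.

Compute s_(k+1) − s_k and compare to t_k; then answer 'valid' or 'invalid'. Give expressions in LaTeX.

Invalid: residual \frac{12 \left(4 k + 17\right)}{k^{6} + 23 k^{5} + 217 k^{4} + 1073 k^{3} + 2926 k^{2} + 4160 k + 2400} ≠ 0.

s_(k+1) = 4*(k + 2)/((k + 3)*(k + 4)*(k + 5)**2)
s_(k+1) − s_k = 4*(-(k + 1)*(k + 5)**2 + (k + 2)**2*(k + 4))/((k + 2)*(k + 3)*(k + 4)**2*(k + 5)**2)
(s_(k+1) − s_k) − t_k = 12*(4*k + 17)/(k**6 + 23*k**5 + 217*k**4 + 1073*k**3 + 2926*k**2 + 4160*k + 2400)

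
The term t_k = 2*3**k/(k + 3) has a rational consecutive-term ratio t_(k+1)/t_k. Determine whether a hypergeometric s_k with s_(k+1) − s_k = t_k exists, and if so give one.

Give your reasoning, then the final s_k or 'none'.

not Gosper-summable; s_k does not exist

Step 1: r(k) = 3*(k + 3)/(k + 4).
Factor: A=3*k + 9; B=k + 4; C=1.
Solve (3*k + 9)·f(k+1) − (k + 3)·f(k) = 1.
From deg A=1, deg B=1, deg C=0: d=-1.
Negative degree bound (-1): no f exists, t_k not Gosper-summable.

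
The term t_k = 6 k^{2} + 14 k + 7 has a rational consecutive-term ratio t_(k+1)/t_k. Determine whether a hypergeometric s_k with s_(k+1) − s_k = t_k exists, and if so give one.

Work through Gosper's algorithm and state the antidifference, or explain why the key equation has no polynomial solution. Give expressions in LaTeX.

t_(k+1)/t_k = (6*k**2 + 26*k + 27)/(6*k**2 + 14*k + 7).
A = 1, B = 1, C = k**2 + 7*k/3 + 7/6.
f must satisfy (1)·f(k+1) − (1)·f(k) = k**2 + 7*k/3 + 7/6.
deg f ≤ 3 (via 0,0,2).
A polynomial solution: f(k) = k*(2*k**2 + 4*k + 1)/6.
Certificate R = B(k−1)f/C = k*(2*k**2 + 4*k + 1)/(6*k**2 + 14*k + 7) gives s_k = k*(2*k**2 + 4*k + 1).
Δs = 6*k**2 + 14*k + 7, as required.

s_k = k \left(2 k^{2} + 4 k + 1\right)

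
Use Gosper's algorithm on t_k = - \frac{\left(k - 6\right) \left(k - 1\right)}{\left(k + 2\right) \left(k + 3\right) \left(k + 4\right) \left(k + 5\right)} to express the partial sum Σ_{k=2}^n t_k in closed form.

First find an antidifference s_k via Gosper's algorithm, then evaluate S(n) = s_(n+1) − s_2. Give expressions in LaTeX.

S(n) = \frac{n \left(- n^{2} + 18 n - 17\right)}{30 \left(n^{3} + 12 n^{2} + 47 n + 60\right)}

The ratio is k*(k - 5)*(k + 2)/((k - 6)*(k - 1)*(k + 6)).
Normal form (A,B,C) = (k + 2, k + 6, k**2 - 7*k + 6).
Need (k + 2)·f(k+1) − (k + 5)·f(k) = k**2 - 7*k + 6.
From deg A=1, deg B=1, deg C=2: d=3.
Solving with deg f ≤ 3: f(k) = k*(k**2 - 3*k + 38)/12.
Then R = B(k−1)f/C = k*(k + 5)*(k**2 - 3*k + 38)/(12*(k - 6)*(k - 1)), so s_k = R(k)·t_k = k*(-k**2 + 3*k - 38)/(12*(k**3 + 9*k**2 + 26*k + 24)).
Check: Δs_k = (-k**2 + 7*k - 6)/(k**4 + 14*k**3 + 71*k**2 + 154*k + 120). ✓
s_(n+1) = (-n**3 - 35*n - 36)/(12*(n**3 + 12*n**2 + 47*n + 60)) and s_(2) = -1/20, so S(n) = n*(-n**2 + 18*n - 17)/(30*(n**3 + 12*n**2 + 47*n + 60)).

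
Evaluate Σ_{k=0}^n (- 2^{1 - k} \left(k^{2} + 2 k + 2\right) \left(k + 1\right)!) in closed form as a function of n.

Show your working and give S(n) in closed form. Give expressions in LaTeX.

S(n) = 2^{1 - n} \left(2^{n + 1} - n^{3} n! - 5 n^{2} n! - 8 n n! - 4 n!\right)

Ratio r(k) = (k + 2)*(2*k + (k + 1)**2 + 4)/(2*(k**2 + 2*k + 2)).
A = k/2 + 1, B = 1, C = k**2 + 2*k + 2.
Need (k/2 + 1)·f(k+1) − (1)·f(k) = k**2 + 2*k + 2.
deg f ≤ 1 (via 1,0,2).
Match coefficients ⇒ f(k) = 2*(k + 1).
Certificate R = B(k−1)f/C = 2*(k + 1)/(k**2 + 2*k + 2) gives s_k = -2**(2 - k)*(k + 1)*factorial(k + 1).
Check: Δs_k = -2**(1 - k)*(k**2 + 2*k + 2)*factorial(k + 1). ✓
Telescope: S(n) = s_(n+1) − s_(0) = -2**(1 - n)*(n + 2)*factorial(n + 2) − (-4) = 2**(1 - n)*(2**(n + 1) - n**3*factorial(n) - 5*n**2*factorial(n) - 8*n*factorial(n) - 4*factorial(n)).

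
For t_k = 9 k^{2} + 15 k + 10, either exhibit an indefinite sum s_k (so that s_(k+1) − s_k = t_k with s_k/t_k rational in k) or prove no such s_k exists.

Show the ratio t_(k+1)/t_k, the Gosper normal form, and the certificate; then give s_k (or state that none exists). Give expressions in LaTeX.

s_k = k \left(3 k^{2} + 3 k + 4\right)

Ratio r(k) = (9*k**2 + 33*k + 34)/(9*k**2 + 15*k + 10).
A = 1, B = 1, C = k**2 + 5*k/3 + 10/9.
f must satisfy (1)·f(k+1) − (1)·f(k) = k**2 + 5*k/3 + 10/9.
Degrees (0,0,2) ⇒ d ≤ 3.
Solve for f: f(k) = k*(3*k**2 + 3*k + 4)/9 (degree 3 ≤ 3).
So s_k = (B(k−1)f/C)·t_k = (k*(3*k**2 + 3*k + 4)/(9*k**2 + 15*k + 10))·t_k = k*(3*k**2 + 3*k + 4).
s_(k+1) − s_k = 9*k**2 + 15*k + 10 = t_k.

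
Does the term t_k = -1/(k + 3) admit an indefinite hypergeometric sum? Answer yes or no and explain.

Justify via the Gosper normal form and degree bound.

Ratio r(k) = (k + 3)/(k + 4).
Normal form (A,B,C) = (k + 3, k + 4, 1).
Need (k + 3)·f(k+1) − (k + 3)·f(k) = 1.
d = 0 from the (1,1,0) case.
Write f(k) = c0. Then LHS − RHS = -1, requiring -1 = 0: contradictory. No certificate.

No. Not Gosper-summable.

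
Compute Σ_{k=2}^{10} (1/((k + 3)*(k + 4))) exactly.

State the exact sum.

Compute t_(k+1)/t_k: get (k + 3)/(k + 5).
So A=k + 3 and B=k + 5, with C=1.
Key eq: (k + 3)·f(k+1) = (k + 4)·f(k) + (1).
From deg A=1, deg B=1, deg C=0: d=1.
Solve for f: f(k) = k/3 (degree 1 ≤ 1).
Then R = B(k−1)f/C = k*(k + 4)/3, so s_k = R(k)·t_k = k/(3*(k + 3)).
s_(k+1) − s_k = 1/(k**2 + 7*k + 12) = t_k.
Evaluate s at k=11 and k=2: 11/42 and 2/15; difference 9/70.

Σ = 9/70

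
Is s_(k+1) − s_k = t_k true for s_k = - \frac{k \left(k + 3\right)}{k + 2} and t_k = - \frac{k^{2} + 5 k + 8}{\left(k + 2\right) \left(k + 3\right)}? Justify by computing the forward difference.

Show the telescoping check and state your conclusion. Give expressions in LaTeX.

valid; difference matches t_k

s_(k+1) = -(k + 1)*(k + 4)/(k + 3)
s_(k+1) − s_k = (-k**2 - 5*k - 8)/(k**2 + 5*k + 6)
(s_(k+1) − s_k) − t_k = 0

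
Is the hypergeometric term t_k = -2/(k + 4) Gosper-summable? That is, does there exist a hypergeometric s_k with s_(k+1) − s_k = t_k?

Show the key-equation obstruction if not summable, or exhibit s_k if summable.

The ratio is (k + 4)/(k + 5).
Take A(k)=k + 4, B(k)=k + 5, C(k)=1.
Solve (k + 4)·f(k+1) − (k + 4)·f(k) = 1.
Degrees (1,1,0) ⇒ d ≤ 0.
Write f(k) = c0. Then LHS − RHS = -1, requiring -1 = 0: contradictory. No certificate.

No — t_k has no hypergeometric antidifference.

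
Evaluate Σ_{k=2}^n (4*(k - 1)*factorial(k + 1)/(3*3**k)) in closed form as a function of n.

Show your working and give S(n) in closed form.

S(n) = -8/3 + 4*factorial(n + 2)/(3*3**n)

Step 1: r(k) = k*(k + 2)/(3*(k - 1)).
Normal form (A,B,C) = (k/3 + 2/3, 1, k - 1).
Set up (k/3 + 2/3)·f(k+1) − (1)·f(k) − (k - 1) = 0.
Degrees (1,0,1) ⇒ d ≤ 0.
Solving with deg f ≤ 0: f(k) = 3.
Then R = B(k−1)f/C = 3/(k - 1), so s_k = R(k)·t_k = 4*factorial(k + 1)/3**k.
Δs = 4*(k - 1)*factorial(k + 1)/(3*3**k), as required.
Evaluate: s_(n+1) = 4*3**(-n - 1)*factorial(n + 2); subtract s_(2) = 8/3 ⇒ S(n) = -8/3 + 4*factorial(n + 2)/(3*3**n).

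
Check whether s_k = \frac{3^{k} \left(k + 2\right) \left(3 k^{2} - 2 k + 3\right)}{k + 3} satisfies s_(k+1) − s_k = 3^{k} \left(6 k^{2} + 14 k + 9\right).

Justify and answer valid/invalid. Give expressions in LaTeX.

s_(k+1) = 3**(k + 1)*(k + 3)*(-2*k + 3*(k + 1)**2 + 1)/(k + 4)
s_(k+1) − s_k = 3**k*(6*k**4 + 50*k**3 + 150*k**2 + 178*k + 84)/(k**2 + 7*k + 12)
(s_(k+1) − s_k) − t_k = 3**k*(-6*k**3 - 29*k**2 - 53*k - 24)/(k**2 + 7*k + 12)

Invalid: residual \frac{3^{k} \left(- 6 k^{3} - 29 k^{2} - 53 k - 24\right)}{k^{2} + 7 k + 12} ≠ 0.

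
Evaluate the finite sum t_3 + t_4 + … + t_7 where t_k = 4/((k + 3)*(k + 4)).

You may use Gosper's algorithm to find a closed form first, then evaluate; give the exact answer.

Ratio r(k) = (k + 3)/(k + 5).
Gosper form: A/B · C(k+1)/C(k) with A=k + 3, B=k + 5, C=1.
Need (k + 3)·f(k+1) − (k + 4)·f(k) = 1.
Degrees (1,1,0) ⇒ d ≤ 1.
Solving with deg f ≤ 1: f(k) = k/3.
Get s_k = R·t_k = 4*k/(3*(k + 3)) with R(k) = B(k−1)f(k)/C(k) = k*(k + 4)/3.
s_(k+1) − s_k = 4/(k**2 + 7*k + 12) = t_k.
Evaluate s at k=8 and k=3: 32/33 and 2/3; difference 10/33.

Σ = 10/33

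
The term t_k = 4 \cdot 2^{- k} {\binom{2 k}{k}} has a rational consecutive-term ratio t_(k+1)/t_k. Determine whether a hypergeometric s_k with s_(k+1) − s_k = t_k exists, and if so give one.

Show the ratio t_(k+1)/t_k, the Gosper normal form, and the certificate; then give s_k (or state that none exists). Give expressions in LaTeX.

none (Gosper's algorithm certifies no s_k)

r(k) = (2*k + 1)/(k + 1) after simplifying.
Factor: A=2*k + 1; B=k + 1; C=1.
Set up (2*k + 1)·f(k+1) − (k)·f(k) − (1) = 0.
From deg A=1, deg B=1, deg C=0: d=-1.
Bound -1 < 0, so the key equation has no polynomial solution.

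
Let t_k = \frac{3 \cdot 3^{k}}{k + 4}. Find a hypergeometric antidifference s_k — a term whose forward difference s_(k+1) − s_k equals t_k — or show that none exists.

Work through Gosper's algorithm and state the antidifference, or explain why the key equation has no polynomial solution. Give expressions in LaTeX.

not Gosper-summable; s_k does not exist

The ratio is 3*(k + 4)/(k + 5).
A = 3*k + 12, B = k + 5, C = 1.
Need (3*k + 12)·f(k+1) − (k + 4)·f(k) = 1.
From deg A=1, deg B=1, deg C=0: d=-1.
deg f ≤ -1 is impossible — no certificate.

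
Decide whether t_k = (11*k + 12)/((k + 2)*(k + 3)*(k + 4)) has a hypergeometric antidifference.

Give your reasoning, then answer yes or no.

Step 1: r(k) = (k + 2)*(11*k + 23)/((k + 5)*(11*k + 12)).
A = k + 2, B = k + 5, C = k + 12/11.
f must satisfy (k + 2)·f(k+1) − (k + 4)·f(k) = k + 12/11.
deg f ≤ 2 (via 1,1,1).
Solve for f: f(k) = k*(17*k + 19)/66 (degree 2 ≤ 2).
Certificate R = B(k−1)f/C = k*(k + 4)*(17*k + 19)/(6*(11*k + 12)) gives s_k = k*(17*k + 19)/(6*(k + 2)*(k + 3)).
Check: Δs_k = (11*k + 12)/(k**3 + 9*k**2 + 26*k + 24). ✓

Yes. s_k = k*(17*k + 19)/(6*(k + 2)*(k + 3)).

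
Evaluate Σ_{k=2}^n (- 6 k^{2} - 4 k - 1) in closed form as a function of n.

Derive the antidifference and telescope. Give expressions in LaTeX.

Ratio r(k) = (6*k**2 + 16*k + 11)/(6*k**2 + 4*k + 1).
Normal form (A,B,C) = (1, 1, k**2 + 2*k/3 + 1/6).
f must satisfy (1)·f(k+1) − (1)·f(k) = k**2 + 2*k/3 + 1/6.
Degrees (0,0,2) ⇒ d ≤ 3.
Coefficient equations give f(k) = k**2*(2*k - 1)/6.
Certificate R = B(k−1)f/C = k**2*(2*k - 1)/(6*k**2 + 4*k + 1) gives s_k = k**2*(1 - 2*k).
Verify: -6*k**2 - 4*k - 1 matches t_k.
Evaluate: s_(n+1) = -2*n**3 - 5*n**2 - 4*n - 1; subtract s_(2) = -12 ⇒ S(n) = -2*n**3 - 5*n**2 - 4*n + 11.

S(n) = - 2 n^{3} - 5 n^{2} - 4 n + 11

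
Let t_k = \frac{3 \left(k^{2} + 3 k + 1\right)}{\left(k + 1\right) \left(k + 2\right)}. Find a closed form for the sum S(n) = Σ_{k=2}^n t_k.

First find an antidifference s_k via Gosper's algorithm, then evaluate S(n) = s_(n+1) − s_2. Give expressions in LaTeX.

Step 1: r(k) = (k + 1)*(3*k + (k + 1)**2 + 4)/((k + 3)*(k**2 + 3*k + 1)).
Gosper form: A/B · C(k+1)/C(k) with A=k + 1, B=k + 3, C=k**2 + 3*k + 1.
Set up (k + 1)·f(k+1) − (k + 2)·f(k) − (k**2 + 3*k + 1) = 0.
Bound: deg f ≤ 2.
Match coefficients ⇒ f(k) = k**2.
So s_k = (B(k−1)f/C)·t_k = (k**2*(k + 2)/(k**2 + 3*k + 1))·t_k = 3*k**2/(k + 1).
Check: Δs_k = 3*(k**2 + 3*k + 1)/(k**2 + 3*k + 2). ✓
Telescope: S(n) = s_(n+1) − s_(2) = 3*(n**2 + 2*n + 1)/(n + 2) − (4) = (3*n**2 + 2*n - 5)/(n + 2).

S(n) = \frac{3 n^{2} + 2 n - 5}{n + 2}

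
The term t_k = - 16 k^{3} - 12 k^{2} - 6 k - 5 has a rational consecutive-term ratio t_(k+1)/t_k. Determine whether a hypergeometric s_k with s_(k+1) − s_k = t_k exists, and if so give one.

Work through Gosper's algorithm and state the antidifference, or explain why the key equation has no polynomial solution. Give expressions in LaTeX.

s_k = k \left(- 4 k^{3} + 4 k^{2} - k - 4\right)

Compute t_(k+1)/t_k: get (16*k**3 + 60*k**2 + 78*k + 39)/(16*k**3 + 12*k**2 + 6*k + 5).
Gosper form: A/B · C(k+1)/C(k) with A=1, B=1, C=k**3 + 3*k**2/4 + 3*k/8 + 5/16.
Solve (1)·f(k+1) − (1)·f(k) = k**3 + 3*k**2/4 + 3*k/8 + 5/16.
Bound: deg f ≤ 4.
Match coefficients ⇒ f(k) = k*(4*k**3 - 4*k**2 + k + 4)/16.
R(k) = B(k−1)·f(k)/C(k) = k*(4*k**3 - 4*k**2 + k + 4)/(16*k**3 + 12*k**2 + 6*k + 5); s_k = R·t_k = k*(-4*k**3 + 4*k**2 - k - 4).
Δs = -16*k**3 - 12*k**2 - 6*k - 5, as required.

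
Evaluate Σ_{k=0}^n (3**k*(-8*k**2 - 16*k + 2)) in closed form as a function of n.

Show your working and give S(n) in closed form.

r(k) = 3*(4*k**2 + 16*k + 11)/(4*k**2 + 8*k - 1) after simplifying.
Take A(k)=3, B(k)=1, C(k)=k**2 + 2*k - 1/4.
Set up (3)·f(k+1) − (1)·f(k) − (k**2 + 2*k - 1/4) = 0.
Bound: deg f ≤ 2.
Coefficient equations give f(k) = (4*k**2 - 4*k - 1)/8.
R(k) = B(k−1)·f(k)/C(k) = (4*k**2 - 4*k - 1)/(2*(4*k**2 + 8*k - 1)); s_k = R·t_k = 3**k*(-4*k**2 + 4*k + 1).
Verify: 3**k*(-8*k**2 - 16*k + 2) matches t_k.
Telescope: S(n) = s_(n+1) − s_(0) = 3**(n + 1)*(-4*n**2 - 4*n + 1) − (1) = -12*3**n*n**2 - 12*3**n*n + 3*3**n - 1.

S(n) = -12*3**n*n**2 - 12*3**n*n + 3*3**n - 1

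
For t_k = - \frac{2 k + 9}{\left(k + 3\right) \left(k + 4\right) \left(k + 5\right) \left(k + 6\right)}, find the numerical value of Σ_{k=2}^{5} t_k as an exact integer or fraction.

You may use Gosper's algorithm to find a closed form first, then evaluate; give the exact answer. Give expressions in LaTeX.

r(k) = (k + 3)*(2*k + 11)/((k + 7)*(2*k + 9)) after simplifying.
A = k + 3, B = k + 7, C = k + 9/2.
Key eq: (k + 3)·f(k+1) = (k + 6)·f(k) + (k + 9/2).
Bound: deg f ≤ 3.
Solving with deg f ≤ 3: f(k) = k*(k + 4)*(k + 8)/30.
Get s_k = R·t_k = k*(-k - 8)/(15*(k**2 + 8*k + 15)) with R(k) = B(k−1)f(k)/C(k) = k*(k + 4)*(k + 6)*(k + 8)/(15*(2*k + 9)).
Δs = (-2*k - 9)/(k**4 + 18*k**3 + 119*k**2 + 342*k + 360), as required.
Evaluate s at k=6 and k=2: -28/495 and -4/105; difference -64/3465.

Σ = -64/3465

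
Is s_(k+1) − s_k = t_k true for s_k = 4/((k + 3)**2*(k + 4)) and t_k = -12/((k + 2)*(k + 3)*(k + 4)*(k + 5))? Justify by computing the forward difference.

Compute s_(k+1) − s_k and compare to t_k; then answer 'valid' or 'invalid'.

Invalid: residual 8*(2*k + 7)/(k**6 + 21*k**5 + 181*k**4 + 819*k**3 + 2050*k**2 + 2688*k + 1440) ≠ 0.

s_(k+1) = 4/((k + 4)**2*(k + 5))
s_(k+1) − s_k = 4*((k + 3)**2 - (k + 4)*(k + 5))/((k + 3)**2*(k + 4)**2*(k + 5))
(s_(k+1) − s_k) − t_k = 8*(2*k + 7)/(k**6 + 21*k**5 + 181*k**4 + 819*k**3 + 2050*k**2 + 2688*k + 1440)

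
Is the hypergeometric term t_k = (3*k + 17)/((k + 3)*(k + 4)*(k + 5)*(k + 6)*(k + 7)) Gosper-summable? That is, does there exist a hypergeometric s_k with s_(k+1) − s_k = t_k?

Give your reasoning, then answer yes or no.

Yes. s_k = k*(k**2 + 13*k + 54)/(72*(k**3 + 13*k**2 + 54*k + 72)).

The ratio is (k + 3)*(3*k + 20)/((k + 8)*(3*k + 17)).
Gosper form: A/B · C(k+1)/C(k) with A=k + 3, B=k + 8, C=k + 17/3.
Set up (k + 3)·f(k+1) − (k + 7)·f(k) − (k + 17/3) = 0.
Bound: deg f ≤ 4.
Coefficient equations give f(k) = k*(k + 5)*(k**2 + 13*k + 54)/216.
Certificate R = B(k−1)f/C = k*(k + 5)*(k + 7)*(k**2 + 13*k + 54)/(72*(3*k + 17)) gives s_k = k*(k**2 + 13*k + 54)/(72*(k**3 + 13*k**2 + 54*k + 72)).
s_(k+1) − s_k = (3*k + 17)/(k**5 + 25*k**4 + 245*k**3 + 1175*k**2 + 2754*k + 2520) = t_k.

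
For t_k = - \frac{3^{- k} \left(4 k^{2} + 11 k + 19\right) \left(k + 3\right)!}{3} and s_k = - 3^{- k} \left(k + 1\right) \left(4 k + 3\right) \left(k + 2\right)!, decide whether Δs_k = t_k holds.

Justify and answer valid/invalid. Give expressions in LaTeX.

Invalid: residual \frac{2 \cdot 3^{- k} \left(4 k^{2} + 7 k + 12\right) \left(k + 2\right)!}{3} ≠ 0.

s_(k+1) = -(k + 2)*(4*k + 7)*factorial(k + 3)/(3*3**k)
s_(k+1) − s_k = -(4*k**3 + 15*k**2 + 38*k + 33)*factorial(k + 2)/(3*3**k)
(s_(k+1) − s_k) − t_k = 2*(4*k**2 + 7*k + 12)*factorial(k + 2)/(3*3**k)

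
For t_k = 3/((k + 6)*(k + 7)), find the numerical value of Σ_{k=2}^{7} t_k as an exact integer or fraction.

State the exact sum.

Compute t_(k+1)/t_k: get (k + 6)/(k + 8).
A = k + 6, B = k + 8, C = 1.
Solve (k + 6)·f(k+1) − (k + 7)·f(k) = 1.
Bound: deg f ≤ 1.
Solving with deg f ≤ 1: f(k) = k/6.
Then R = B(k−1)f/C = k*(k + 7)/6, so s_k = R(k)·t_k = k/(2*(k + 6)).
Check: Δs_k = 3/(k**2 + 13*k + 42). ✓
Sum = s_(8) − s_(2); s_(8) = 2/7, s_(2) = 1/8 ⇒ 9/56.

Σ = 9/56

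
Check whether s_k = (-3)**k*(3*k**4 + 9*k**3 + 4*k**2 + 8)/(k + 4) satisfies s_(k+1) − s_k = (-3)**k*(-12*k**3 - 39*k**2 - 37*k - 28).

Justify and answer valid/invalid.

Invalid: residual (-3)**k*(24*k**4 + 180*k**3 + 392*k**2 + 348*k + 232)/(k**2 + 9*k + 20) ≠ 0.

s_(k+1) = (-3)**(k + 1)*(3*k**4 + 21*k**3 + 49*k**2 + 47*k + 24)/(k + 5)
s_(k+1) − s_k = (-3)**k*(-12*k**5 - 123*k**4 - 448*k**3 - 749*k**2 - 644*k - 328)/(k**2 + 9*k + 20)
(s_(k+1) − s_k) − t_k = (-3)**k*(24*k**4 + 180*k**3 + 392*k**2 + 348*k + 232)/(k**2 + 9*k + 20)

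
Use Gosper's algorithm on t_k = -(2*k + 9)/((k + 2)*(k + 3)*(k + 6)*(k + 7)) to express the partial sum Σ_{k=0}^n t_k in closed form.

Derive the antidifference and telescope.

S(n) = (-n**2 - 10*n - 9)/(12*(n**2 + 10*n + 21))

Compute t_(k+1)/t_k: get (k + 2)*(k + 6)*(2*k + 11)/((k + 4)*(k + 8)*(2*k + 9)).
So A=k + 2 and B=k + 8, with C=k**3 + 27*k**2/2 + 121*k/2 + 90.
Solve (k + 2)·f(k+1) − (k + 7)·f(k) = k**3 + 27*k**2/2 + 121*k/2 + 90.
From deg A=1, deg B=1, deg C=3: d=5.
Solving with deg f ≤ 5: f(k) = k*(k + 3)*(k + 4)*(k + 5)*(k + 8)/24.
Get s_k = R·t_k = k*(-k - 8)/(12*(k**2 + 8*k + 12)) with R(k) = B(k−1)f(k)/C(k) = k*(k + 3)*(k + 7)*(k + 8)/(12*(2*k + 9)).
Verify: (-2*k - 9)/(k**4 + 18*k**3 + 113*k**2 + 288*k + 252) matches t_k.
Telescope: S(n) = s_(n+1) − s_(0) = (-n**2 - 10*n - 9)/(12*(n**2 + 10*n + 21)) − (0) = (-n**2 - 10*n - 9)/(12*(n**2 + 10*n + 21)).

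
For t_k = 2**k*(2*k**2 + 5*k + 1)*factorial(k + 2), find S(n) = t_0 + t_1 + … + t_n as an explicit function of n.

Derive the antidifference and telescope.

r(k) = 2*(2*k**3 + 15*k**2 + 35*k + 24)/(2*k**2 + 5*k + 1) after simplifying.
Gosper form: A/B · C(k+1)/C(k) with A=2*k + 6, B=1, C=k**2 + 5*k/2 + 1/2.
Solve (2*k + 6)·f(k+1) − (1)·f(k) = k**2 + 5*k/2 + 1/2.
From deg A=1, deg B=0, deg C=2: d=1.
Solve for f: f(k) = (k - 1)/2 (degree 1 ≤ 1).
Certificate R = B(k−1)f/C = (k - 1)/(2*k**2 + 5*k + 1) gives s_k = 2**k*(k - 1)*factorial(k + 2).
Δs = 2**k*(2*k**2 + 5*k + 1)*factorial(k + 2), as required.
Σ_(k=0)^n t_k = s_(n+1) − s_(0) = (2**(n + 1)*n*factorial(n + 3)) − (-2), i.e. 2*2**n*n*factorial(n + 3) + 2.

S(n) = 2*2**n*n*factorial(n + 3) + 2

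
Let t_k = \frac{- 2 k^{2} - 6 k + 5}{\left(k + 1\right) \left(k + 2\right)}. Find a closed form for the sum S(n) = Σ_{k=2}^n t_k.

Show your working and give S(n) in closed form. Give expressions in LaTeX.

t_(k+1)/t_k = (k + 1)*(6*k + 2*(k + 1)**2 + 1)/((k + 3)*(2*k**2 + 6*k - 5)).
Normal form (A,B,C) = (k + 1, k + 3, k**2 + 3*k - 5/2).
Key eq: (k + 1)·f(k+1) = (k + 2)·f(k) + (k**2 + 3*k - 5/2).
Degrees (1,1,2) ⇒ d ≤ 2.
Solving with deg f ≤ 2: f(k) = k*(2*k - 7)/2.
So s_k = (B(k−1)f/C)·t_k = (k*(k + 2)*(2*k - 7)/(2*k**2 + 6*k - 5))·t_k = k*(7 - 2*k)/(k + 1).
Δs = (-2*k**2 - 6*k + 5)/(k**2 + 3*k + 2), as required.
Σ_(k=2)^n t_k = s_(n+1) − s_(2) = ((-2*n**2 + 3*n + 5)/(n + 2)) − (2), i.e. (-2*n**2 + n + 1)/(n + 2).

S(n) = \frac{- 2 n^{2} + n + 1}{n + 2}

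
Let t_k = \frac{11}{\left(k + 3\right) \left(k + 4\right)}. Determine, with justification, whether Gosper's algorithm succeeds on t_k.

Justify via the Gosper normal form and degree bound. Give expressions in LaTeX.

r(k) = (k + 3)/(k + 5) after simplifying.
A = k + 3, B = k + 5, C = 1.
f must satisfy (k + 3)·f(k+1) − (k + 4)·f(k) = 1.
d = 1 from the (1,1,0) case.
Solve for f: f(k) = k/3 (degree 1 ≤ 1).
So s_k = (B(k−1)f/C)·t_k = (k*(k + 4)/3)·t_k = 11*k/(3*(k + 3)).
Check: Δs_k = 11/(k**2 + 7*k + 12). ✓

Yes. s_k = \frac{11 k}{3 \left(k + 3\right)}.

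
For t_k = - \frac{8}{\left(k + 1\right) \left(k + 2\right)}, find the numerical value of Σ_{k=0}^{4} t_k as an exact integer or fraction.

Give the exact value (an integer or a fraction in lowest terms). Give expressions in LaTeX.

Σ = -20/3

The ratio is (k + 1)/(k + 3).
Gosper form: A/B · C(k+1)/C(k) with A=k + 1, B=k + 3, C=1.
f must satisfy (k + 1)·f(k+1) − (k + 2)·f(k) = 1.
Bound: deg f ≤ 1.
Solve for f: f(k) = k (degree 1 ≤ 1).
Then R = B(k−1)f/C = k*(k + 2), so s_k = R(k)·t_k = -8*k/(k + 1).
Δs = -8/(k**2 + 3*k + 2), as required.
Sum = s_(5) − s_(0); s_(5) = -20/3, s_(0) = 0 ⇒ -20/3.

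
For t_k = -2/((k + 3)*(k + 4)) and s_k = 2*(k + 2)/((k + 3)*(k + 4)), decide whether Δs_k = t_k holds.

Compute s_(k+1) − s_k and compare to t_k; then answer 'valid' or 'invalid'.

s_(k+1) = 2*(k + 3)/((k + 4)*(k + 5))
s_(k+1) − s_k = 2*(-k - 1)/(k**3 + 12*k**2 + 47*k + 60)
(s_(k+1) − s_k) − t_k = 8/(k**3 + 12*k**2 + 47*k + 60)

Invalid: residual 8/(k**3 + 12*k**2 + 47*k + 60) ≠ 0.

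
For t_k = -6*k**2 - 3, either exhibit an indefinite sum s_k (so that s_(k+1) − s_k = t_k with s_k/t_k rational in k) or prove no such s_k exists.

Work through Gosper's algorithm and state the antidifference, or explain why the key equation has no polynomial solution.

Step 1: r(k) = (2*(k + 1)**2 + 1)/(2*k**2 + 1).
So A=1 and B=1, with C=k**2 + 1/2.
Key eq: (1)·f(k+1) = (1)·f(k) + (k**2 + 1/2).
From deg A=0, deg B=0, deg C=2: d=3.
Solving with deg f ≤ 3: f(k) = k*(2*k**2 - 3*k + 4)/6.
Certificate R = B(k−1)f/C = k*(2*k**2 - 3*k + 4)/(3*(2*k**2 + 1)) gives s_k = k*(-2*k**2 + 3*k - 4).
Verify: -6*k**2 - 3 matches t_k.

s_k = k*(-2*k**2 + 3*k - 4)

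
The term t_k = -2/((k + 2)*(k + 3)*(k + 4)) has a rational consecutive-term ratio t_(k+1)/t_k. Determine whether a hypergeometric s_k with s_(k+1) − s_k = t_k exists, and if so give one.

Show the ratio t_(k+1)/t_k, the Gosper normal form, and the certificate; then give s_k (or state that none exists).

s_k = k*(-k - 5)/(6*(k + 2)*(k + 3))

Step 1: r(k) = (k + 2)/(k + 5).
So A=k + 2 and B=k + 5, with C=1.
Solve (k + 2)·f(k+1) − (k + 4)·f(k) = 1.
d = 2 from the (1,1,0) case.
Coefficient equations give f(k) = k*(k + 5)/12.
So s_k = (B(k−1)f/C)·t_k = (k*(k + 4)*(k + 5)/12)·t_k = k*(-k - 5)/(6*(k + 2)*(k + 3)).
Verify: -2/(k**3 + 9*k**2 + 26*k + 24) matches t_k.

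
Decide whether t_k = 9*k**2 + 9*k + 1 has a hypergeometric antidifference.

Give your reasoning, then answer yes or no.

Yes. s_k = k*(3*k**2 - 2).

Compute t_(k+1)/t_k: get (9*k**2 + 27*k + 19)/(9*k**2 + 9*k + 1).
Factor: A=1; B=1; C=k**2 + k + 1/9.
Set up (1)·f(k+1) − (1)·f(k) − (k**2 + k + 1/9) = 0.
From deg A=0, deg B=0, deg C=2: d=3.
Solve for f: f(k) = k*(3*k**2 - 2)/9 (degree 3 ≤ 3).
Certificate R = B(k−1)f/C = k*(3*k**2 - 2)/(9*k**2 + 9*k + 1) gives s_k = k*(3*k**2 - 2).
Δs = 9*k**2 + 9*k + 1, as required.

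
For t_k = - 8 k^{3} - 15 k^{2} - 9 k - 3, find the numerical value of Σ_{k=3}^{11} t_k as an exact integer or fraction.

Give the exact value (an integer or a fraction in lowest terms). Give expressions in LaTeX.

The ratio is (8*k**3 + 39*k**2 + 63*k + 35)/(8*k**3 + 15*k**2 + 9*k + 3).
Take A(k)=1, B(k)=1, C(k)=k**3 + 15*k**2/8 + 9*k/8 + 3/8.
Need (1)·f(k+1) − (1)·f(k) = k**3 + 15*k**2/8 + 9*k/8 + 3/8.
From deg A=0, deg B=0, deg C=3: d=4.
Solve for f: f(k) = k*(2*k**3 + k**2 - k + 1)/8 (degree 4 ≤ 4).
R(k) = B(k−1)·f(k)/C(k) = k*(2*k**3 + k**2 - k + 1)/(8*k**3 + 15*k**2 + 9*k + 3); s_k = R·t_k = k*(-2*k**3 - k**2 + k - 1).
Δs = -8*k**3 - 15*k**2 - 9*k - 3, as required.
Σ_(k=3)^(11) t_k = s_(12) − s_(3) = -43068 − (-183) = -42885.

Σ = -42885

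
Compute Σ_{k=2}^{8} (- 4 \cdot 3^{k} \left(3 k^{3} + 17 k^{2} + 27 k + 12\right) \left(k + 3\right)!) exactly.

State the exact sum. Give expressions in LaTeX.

Σ = -3054733071649920

Ratio r(k) = 3*(3*k**4 + 38*k**3 + 174*k**2 + 339*k + 236)/(3*k**3 + 17*k**2 + 27*k + 12).
So A=3*k + 12 and B=1, with C=k**3 + 17*k**2/3 + 9*k + 4.
f must satisfy (3*k + 12)·f(k+1) − (1)·f(k) = k**3 + 17*k**2/3 + 9*k + 4.
Bound: deg f ≤ 2.
Solve for f: f(k) = k**2/3 (degree 2 ≤ 2).
R(k) = B(k−1)·f(k)/C(k) = k**2/(3*k**3 + 17*k**2 + 27*k + 12); s_k = R·t_k = -4*3**k*k**2*factorial(k + 3).
Check: Δs_k = -4*3**k*(3*k**3 + 17*k**2 + 27*k + 12)*factorial(k + 3). ✓
Sum = s_(9) − s_(2); s_(9) = -3054733071667200, s_(2) = -17280 ⇒ -3054733071649920.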